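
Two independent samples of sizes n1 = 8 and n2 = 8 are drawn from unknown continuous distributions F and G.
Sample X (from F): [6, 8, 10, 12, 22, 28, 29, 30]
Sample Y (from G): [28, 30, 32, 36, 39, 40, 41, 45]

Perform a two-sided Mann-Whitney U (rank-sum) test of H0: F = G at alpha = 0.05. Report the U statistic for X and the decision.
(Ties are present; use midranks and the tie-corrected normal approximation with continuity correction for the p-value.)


Step 1: Combine and sort all 16 observations; assign midranks.
sorted (value, group): (6,X), (8,X), (10,X), (12,X), (22,X), (28,X), (28,Y), (29,X), (30,X), (30,Y), (32,Y), (36,Y), (39,Y), (40,Y), (41,Y), (45,Y)
ranks: 6->1, 8->2, 10->3, 12->4, 22->5, 28->6.5, 28->6.5, 29->8, 30->9.5, 30->9.5, 32->11, 36->12, 39->13, 40->14, 41->15, 45->16
Step 2: Rank sum for X: R1 = 1 + 2 + 3 + 4 + 5 + 6.5 + 8 + 9.5 = 39.
Step 3: U_X = R1 - n1(n1+1)/2 = 39 - 8*9/2 = 39 - 36 = 3.
       U_Y = n1*n2 - U_X = 64 - 3 = 61.
Step 4: Ties are present, so use the tie-corrected normal approximation (with continuity correction) for the p-value.
Step 5: p-value = 0.002722; compare to alpha = 0.05. reject H0.

U_X = 3, p = 0.002722, reject H0 at alpha = 0.05.


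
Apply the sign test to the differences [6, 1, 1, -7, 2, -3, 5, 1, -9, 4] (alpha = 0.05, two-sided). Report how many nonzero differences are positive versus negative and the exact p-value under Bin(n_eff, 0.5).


Step 1: Discard zero differences. Original n = 10; n_eff = number of nonzero differences = 10.
Nonzero differences (with sign): +6, +1, +1, -7, +2, -3, +5, +1, -9, +4
Step 2: Count signs: positive = 7, negative = 3.
Step 3: Under H0: P(positive) = 0.5, so the number of positives S ~ Bin(10, 0.5).
Step 4: Two-sided exact p-value = sum of Bin(10,0.5) probabilities at or below the observed probability = 0.343750.
Step 5: alpha = 0.05. fail to reject H0.

n_eff = 10, pos = 7, neg = 3, p = 0.343750, fail to reject H0.


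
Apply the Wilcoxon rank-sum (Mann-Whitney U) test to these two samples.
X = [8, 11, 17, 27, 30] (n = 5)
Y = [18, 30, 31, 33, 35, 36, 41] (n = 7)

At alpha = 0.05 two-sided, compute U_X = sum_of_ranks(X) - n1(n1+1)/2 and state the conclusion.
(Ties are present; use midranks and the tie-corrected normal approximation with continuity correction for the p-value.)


Step 1: Combine and sort all 12 observations; assign midranks.
sorted (value, group): (8,X), (11,X), (17,X), (18,Y), (27,X), (30,X), (30,Y), (31,Y), (33,Y), (35,Y), (36,Y), (41,Y)
ranks: 8->1, 11->2, 17->3, 18->4, 27->5, 30->6.5, 30->6.5, 31->8, 33->9, 35->10, 36->11, 41->12
Step 2: Rank sum for X: R1 = 1 + 2 + 3 + 5 + 6.5 = 17.5.
Step 3: U_X = R1 - n1(n1+1)/2 = 17.5 - 5*6/2 = 17.5 - 15 = 2.5.
       U_Y = n1*n2 - U_X = 35 - 2.5 = 32.5.
Step 4: Ties are present, so use the tie-corrected normal approximation (with continuity correction) for the p-value.
Step 5: p-value = 0.018328; compare to alpha = 0.05. reject H0.

U_X = 2.5, p = 0.018328, reject H0 at alpha = 0.05.


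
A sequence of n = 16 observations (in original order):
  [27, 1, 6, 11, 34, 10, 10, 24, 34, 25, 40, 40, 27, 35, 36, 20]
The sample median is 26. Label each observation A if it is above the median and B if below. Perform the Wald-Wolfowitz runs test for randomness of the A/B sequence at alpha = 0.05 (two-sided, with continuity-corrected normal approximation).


Step 1: Compute median = 26; label A = above, B = below.
Labels in order: ABBBABBBABAAAAAB  (n_A = 8, n_B = 8)
Step 2: Count runs R = 8.
Step 3: Under H0 (random ordering), E[R] = 2*n_A*n_B/(n_A+n_B) + 1 = 2*8*8/16 + 1 = 9.0000.
        Var[R] = 2*n_A*n_B*(2*n_A*n_B - n_A - n_B) / ((n_A+n_B)^2 * (n_A+n_B-1)) = 14336/3840 = 3.7333.
        SD[R] = 1.9322.
Step 4: Continuity-corrected z = (R + 0.5 - E[R]) / SD[R] = (8 + 0.5 - 9.0000) / 1.9322 = -0.2588.
Step 5: Two-sided p-value via normal approximation = 2*(1 - Phi(|z|)) = 0.795809.
Step 6: alpha = 0.05. fail to reject H0.

R = 8, z = -0.2588, p = 0.795809, fail to reject H0.


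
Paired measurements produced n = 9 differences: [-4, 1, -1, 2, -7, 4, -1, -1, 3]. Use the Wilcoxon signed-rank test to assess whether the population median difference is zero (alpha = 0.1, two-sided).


Step 1: Drop any zero differences (none here) and take |d_i|.
|d| = [4, 1, 1, 2, 7, 4, 1, 1, 3]
Step 2: Midrank |d_i| (ties get averaged ranks).
ranks: |4|->7.5, |1|->2.5, |1|->2.5, |2|->5, |7|->9, |4|->7.5, |1|->2.5, |1|->2.5, |3|->6
Step 3: Attach original signs; sum ranks with positive sign and with negative sign.
W+ = 2.5 + 5 + 7.5 + 6 = 21
W- = 7.5 + 2.5 + 9 + 2.5 + 2.5 = 24
(Check: W+ + W- = 45 should equal n(n+1)/2 = 45.)
Step 4: Test statistic W = min(W+, W-) = 21.
Step 5: Ties in |d|, so use the tie-corrected normal approximation.
        E[W] = n(n+1)/4 = 9*10/4 = 22.5.
        Tie groups: |d|=1 (t=4), |d|=4 (t=2); sum(t^3 - t) = 66.
        Var[W] = n(n+1)(2n+1)/24 - sum(t^3-t)/48 = 1710/24 - 66/48 = 69.875.
        z = (W - E[W]) / sqrt(Var[W]) = (21 - 22.5) / 8.3591 = -0.1794.
        Two-sided p = 2*Phi(z) = 0.857589.
Step 6: alpha = 0.1. fail to reject H0.

W+ = 21, W- = 24, W = min = 21, p = 0.857589, fail to reject H0.


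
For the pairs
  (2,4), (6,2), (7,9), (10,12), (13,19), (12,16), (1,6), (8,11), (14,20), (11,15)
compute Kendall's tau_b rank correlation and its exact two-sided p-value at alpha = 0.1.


Step 1: Enumerate the 45 unordered pairs (i,j) with i<j and classify each by sign(x_j-x_i) * sign(y_j-y_i).
  (1,2):dx=+4,dy=-2->D; (1,3):dx=+5,dy=+5->C; (1,4):dx=+8,dy=+8->C; (1,5):dx=+11,dy=+15->C
  (1,6):dx=+10,dy=+12->C; (1,7):dx=-1,dy=+2->D; (1,8):dx=+6,dy=+7->C; (1,9):dx=+12,dy=+16->C
  (1,10):dx=+9,dy=+11->C; (2,3):dx=+1,dy=+7->C; (2,4):dx=+4,dy=+10->C; (2,5):dx=+7,dy=+17->C
  (2,6):dx=+6,dy=+14->C; (2,7):dx=-5,dy=+4->D; (2,8):dx=+2,dy=+9->C; (2,9):dx=+8,dy=+18->C
  (2,10):dx=+5,dy=+13->C; (3,4):dx=+3,dy=+3->C; (3,5):dx=+6,dy=+10->C; (3,6):dx=+5,dy=+7->C
  (3,7):dx=-6,dy=-3->C; (3,8):dx=+1,dy=+2->C; (3,9):dx=+7,dy=+11->C; (3,10):dx=+4,dy=+6->C
  (4,5):dx=+3,dy=+7->C; (4,6):dx=+2,dy=+4->C; (4,7):dx=-9,dy=-6->C; (4,8):dx=-2,dy=-1->C
  (4,9):dx=+4,dy=+8->C; (4,10):dx=+1,dy=+3->C; (5,6):dx=-1,dy=-3->C; (5,7):dx=-12,dy=-13->C
  (5,8):dx=-5,dy=-8->C; (5,9):dx=+1,dy=+1->C; (5,10):dx=-2,dy=-4->C; (6,7):dx=-11,dy=-10->C
  (6,8):dx=-4,dy=-5->C; (6,9):dx=+2,dy=+4->C; (6,10):dx=-1,dy=-1->C; (7,8):dx=+7,dy=+5->C
  (7,9):dx=+13,dy=+14->C; (7,10):dx=+10,dy=+9->C; (8,9):dx=+6,dy=+9->C; (8,10):dx=+3,dy=+4->C
  (9,10):dx=-3,dy=-5->C
Step 2: C = 42, D = 3, total pairs = 45.
Step 3: tau = (C - D)/(n(n-1)/2) = (42 - 3)/45 = 0.866667.
Step 4: Exact two-sided p-value (enumerate n! = 3628800 permutations of y under H0): p = 0.000115.
Step 5: alpha = 0.1. reject H0.

tau_b = 0.8667 (C=42, D=3), p = 0.000115, reject H0.


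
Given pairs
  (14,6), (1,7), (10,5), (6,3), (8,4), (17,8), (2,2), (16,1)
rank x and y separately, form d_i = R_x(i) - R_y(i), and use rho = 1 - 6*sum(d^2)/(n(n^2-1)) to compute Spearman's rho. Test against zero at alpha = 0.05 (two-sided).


Step 1: Rank x and y separately (midranks; no ties here).
rank(x): 14->6, 1->1, 10->5, 6->3, 8->4, 17->8, 2->2, 16->7
rank(y): 6->6, 7->7, 5->5, 3->3, 4->4, 8->8, 2->2, 1->1
Step 2: d_i = R_x(i) - R_y(i); compute d_i^2.
  (6-6)^2=0, (1-7)^2=36, (5-5)^2=0, (3-3)^2=0, (4-4)^2=0, (8-8)^2=0, (2-2)^2=0, (7-1)^2=36
sum(d^2) = 72.
Step 3: rho = 1 - 6*72 / (8*(8^2 - 1)) = 1 - 432/504 = 0.142857.
Step 4: Under H0, t = rho * sqrt((n-2)/(1-rho^2)) = 0.3536 ~ t(6).
Step 5: Two-sided p-value from the t-distribution with 6 df = 0.735765.
Step 6: alpha = 0.05. fail to reject H0.

rho = 0.1429, p = 0.735765, fail to reject H0 at alpha = 0.05.


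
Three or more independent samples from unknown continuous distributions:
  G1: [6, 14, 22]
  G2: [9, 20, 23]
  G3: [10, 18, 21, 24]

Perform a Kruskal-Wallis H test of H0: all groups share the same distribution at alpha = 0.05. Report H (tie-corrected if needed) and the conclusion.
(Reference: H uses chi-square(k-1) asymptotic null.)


Step 1: Combine all N = 10 observations and assign midranks.
sorted (value, group, rank): (6,G1,1), (9,G2,2), (10,G3,3), (14,G1,4), (18,G3,5), (20,G2,6), (21,G3,7), (22,G1,8), (23,G2,9), (24,G3,10)
Step 2: Sum ranks within each group.
R_1 = 13 (n_1 = 3)
R_2 = 17 (n_2 = 3)
R_3 = 25 (n_3 = 4)
Step 3: H = 12/(N(N+1)) * sum(R_i^2/n_i) - 3(N+1)
     = 12/(10*11) * (13^2/3 + 17^2/3 + 25^2/4) - 3*11
     = 0.109091 * 308.917 - 33
     = 0.700000.
Step 4: No ties, so H is used without correction.
Step 5: Under H0, H ~ chi^2(2); p-value = 0.704688.
Step 6: alpha = 0.05. fail to reject H0.

H = 0.7000, df = 2, p = 0.704688, fail to reject H0.


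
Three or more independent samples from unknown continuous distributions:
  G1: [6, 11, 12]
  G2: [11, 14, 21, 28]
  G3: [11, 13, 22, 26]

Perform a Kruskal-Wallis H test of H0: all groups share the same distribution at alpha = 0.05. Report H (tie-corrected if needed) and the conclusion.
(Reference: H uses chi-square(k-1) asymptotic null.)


Step 1: Combine all N = 11 observations and assign midranks.
sorted (value, group, rank): (6,G1,1), (11,G1,3), (11,G2,3), (11,G3,3), (12,G1,5), (13,G3,6), (14,G2,7), (21,G2,8), (22,G3,9), (26,G3,10), (28,G2,11)
Step 2: Sum ranks within each group.
R_1 = 9 (n_1 = 3)
R_2 = 29 (n_2 = 4)
R_3 = 28 (n_3 = 4)
Step 3: H = 12/(N(N+1)) * sum(R_i^2/n_i) - 3(N+1)
     = 12/(11*12) * (9^2/3 + 29^2/4 + 28^2/4) - 3*12
     = 0.090909 * 433.25 - 36
     = 3.386364.
Step 4: Ties present; correction factor C = 1 - 24/(11^3 - 11) = 0.981818. Corrected H = 3.386364 / 0.981818 = 3.449074.
Step 5: Under H0, H ~ chi^2(2); p-value = 0.178256.
Step 6: alpha = 0.05. fail to reject H0.

H = 3.4491, df = 2, p = 0.178256, fail to reject H0.


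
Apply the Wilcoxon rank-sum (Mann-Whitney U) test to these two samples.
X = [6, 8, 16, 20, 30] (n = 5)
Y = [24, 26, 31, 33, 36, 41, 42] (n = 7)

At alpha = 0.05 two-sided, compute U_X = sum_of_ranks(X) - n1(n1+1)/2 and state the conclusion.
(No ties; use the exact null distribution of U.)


Step 1: Combine and sort all 12 observations; assign midranks.
sorted (value, group): (6,X), (8,X), (16,X), (20,X), (24,Y), (26,Y), (30,X), (31,Y), (33,Y), (36,Y), (41,Y), (42,Y)
ranks: 6->1, 8->2, 16->3, 20->4, 24->5, 26->6, 30->7, 31->8, 33->9, 36->10, 41->11, 42->12
Step 2: Rank sum for X: R1 = 1 + 2 + 3 + 4 + 7 = 17.
Step 3: U_X = R1 - n1(n1+1)/2 = 17 - 5*6/2 = 17 - 15 = 2.
       U_Y = n1*n2 - U_X = 35 - 2 = 33.
Step 4: No ties, so the exact null distribution of U (based on enumerating the C(12,5) = 792 equally likely rank assignments) gives the two-sided p-value.
Step 5: p-value = 0.010101; compare to alpha = 0.05. reject H0.

U_X = 2, p = 0.010101, reject H0 at alpha = 0.05.


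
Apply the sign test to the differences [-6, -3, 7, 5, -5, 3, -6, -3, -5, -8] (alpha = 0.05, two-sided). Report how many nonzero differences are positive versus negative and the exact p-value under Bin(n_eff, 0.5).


Step 1: Discard zero differences. Original n = 10; n_eff = number of nonzero differences = 10.
Nonzero differences (with sign): -6, -3, +7, +5, -5, +3, -6, -3, -5, -8
Step 2: Count signs: positive = 3, negative = 7.
Step 3: Under H0: P(positive) = 0.5, so the number of positives S ~ Bin(10, 0.5).
Step 4: Two-sided exact p-value = sum of Bin(10,0.5) probabilities at or below the observed probability = 0.343750.
Step 5: alpha = 0.05. fail to reject H0.

n_eff = 10, pos = 3, neg = 7, p = 0.343750, fail to reject H0.


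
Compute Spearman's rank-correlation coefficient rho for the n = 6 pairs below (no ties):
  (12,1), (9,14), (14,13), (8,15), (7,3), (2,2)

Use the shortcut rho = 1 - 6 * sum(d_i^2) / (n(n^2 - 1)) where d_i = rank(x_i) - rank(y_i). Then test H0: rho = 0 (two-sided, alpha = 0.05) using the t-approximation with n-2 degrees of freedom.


Step 1: Rank x and y separately (midranks; no ties here).
rank(x): 12->5, 9->4, 14->6, 8->3, 7->2, 2->1
rank(y): 1->1, 14->5, 13->4, 15->6, 3->3, 2->2
Step 2: d_i = R_x(i) - R_y(i); compute d_i^2.
  (5-1)^2=16, (4-5)^2=1, (6-4)^2=4, (3-6)^2=9, (2-3)^2=1, (1-2)^2=1
sum(d^2) = 32.
Step 3: rho = 1 - 6*32 / (6*(6^2 - 1)) = 1 - 192/210 = 0.085714.
Step 4: Under H0, t = rho * sqrt((n-2)/(1-rho^2)) = 0.1721 ~ t(4).
Step 5: Two-sided p-value from the t-distribution with 4 df = 0.871743.
Step 6: alpha = 0.05. fail to reject H0.

rho = 0.0857, p = 0.871743, fail to reject H0 at alpha = 0.05.


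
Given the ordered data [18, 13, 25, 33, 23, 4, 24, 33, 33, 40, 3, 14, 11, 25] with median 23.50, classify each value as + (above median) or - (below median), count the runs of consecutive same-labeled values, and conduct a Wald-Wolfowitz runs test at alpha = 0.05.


Step 1: Compute median = 23.50; label A = above, B = below.
Labels in order: BBAABBAAAABBBA  (n_A = 7, n_B = 7)
Step 2: Count runs R = 6.
Step 3: Under H0 (random ordering), E[R] = 2*n_A*n_B/(n_A+n_B) + 1 = 2*7*7/14 + 1 = 8.0000.
        Var[R] = 2*n_A*n_B*(2*n_A*n_B - n_A - n_B) / ((n_A+n_B)^2 * (n_A+n_B-1)) = 8232/2548 = 3.2308.
        SD[R] = 1.7974.
Step 4: Continuity-corrected z = (R + 0.5 - E[R]) / SD[R] = (6 + 0.5 - 8.0000) / 1.7974 = -0.8345.
Step 5: Two-sided p-value via normal approximation = 2*(1 - Phi(|z|)) = 0.403986.
Step 6: alpha = 0.05. fail to reject H0.

R = 6, z = -0.8345, p = 0.403986, fail to reject H0.


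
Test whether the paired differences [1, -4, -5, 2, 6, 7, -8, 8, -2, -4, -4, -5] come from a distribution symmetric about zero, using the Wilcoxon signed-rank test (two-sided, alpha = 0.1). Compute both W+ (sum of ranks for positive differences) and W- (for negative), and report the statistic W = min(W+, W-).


Step 1: Drop any zero differences (none here) and take |d_i|.
|d| = [1, 4, 5, 2, 6, 7, 8, 8, 2, 4, 4, 5]
Step 2: Midrank |d_i| (ties get averaged ranks).
ranks: |1|->1, |4|->5, |5|->7.5, |2|->2.5, |6|->9, |7|->10, |8|->11.5, |8|->11.5, |2|->2.5, |4|->5, |4|->5, |5|->7.5
Step 3: Attach original signs; sum ranks with positive sign and with negative sign.
W+ = 1 + 2.5 + 9 + 10 + 11.5 = 34
W- = 5 + 7.5 + 11.5 + 2.5 + 5 + 5 + 7.5 = 44
(Check: W+ + W- = 78 should equal n(n+1)/2 = 78.)
Step 4: Test statistic W = min(W+, W-) = 34.
Step 5: Ties in |d|, so use the tie-corrected normal approximation.
        E[W] = n(n+1)/4 = 12*13/4 = 39.
        Tie groups: |d|=2 (t=2), |d|=4 (t=3), |d|=5 (t=2), |d|=8 (t=2); sum(t^3 - t) = 42.
        Var[W] = n(n+1)(2n+1)/24 - sum(t^3-t)/48 = 3900/24 - 42/48 = 161.625.
        z = (W - E[W]) / sqrt(Var[W]) = (34 - 39) / 12.7132 = -0.3933.
        Two-sided p = 2*Phi(z) = 0.694103.
Step 6: alpha = 0.1. fail to reject H0.

W+ = 34, W- = 44, W = min = 34, p = 0.694103, fail to reject H0.


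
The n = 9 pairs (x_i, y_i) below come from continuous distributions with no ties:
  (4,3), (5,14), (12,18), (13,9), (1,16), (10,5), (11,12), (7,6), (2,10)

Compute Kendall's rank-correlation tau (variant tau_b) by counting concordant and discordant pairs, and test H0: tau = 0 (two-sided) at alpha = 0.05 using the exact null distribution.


Step 1: Enumerate the 36 unordered pairs (i,j) with i<j and classify each by sign(x_j-x_i) * sign(y_j-y_i).
  (1,2):dx=+1,dy=+11->C; (1,3):dx=+8,dy=+15->C; (1,4):dx=+9,dy=+6->C; (1,5):dx=-3,dy=+13->D
  (1,6):dx=+6,dy=+2->C; (1,7):dx=+7,dy=+9->C; (1,8):dx=+3,dy=+3->C; (1,9):dx=-2,dy=+7->D
  (2,3):dx=+7,dy=+4->C; (2,4):dx=+8,dy=-5->D; (2,5):dx=-4,dy=+2->D; (2,6):dx=+5,dy=-9->D
  (2,7):dx=+6,dy=-2->D; (2,8):dx=+2,dy=-8->D; (2,9):dx=-3,dy=-4->C; (3,4):dx=+1,dy=-9->D
  (3,5):dx=-11,dy=-2->C; (3,6):dx=-2,dy=-13->C; (3,7):dx=-1,dy=-6->C; (3,8):dx=-5,dy=-12->C
  (3,9):dx=-10,dy=-8->C; (4,5):dx=-12,dy=+7->D; (4,6):dx=-3,dy=-4->C; (4,7):dx=-2,dy=+3->D
  (4,8):dx=-6,dy=-3->C; (4,9):dx=-11,dy=+1->D; (5,6):dx=+9,dy=-11->D; (5,7):dx=+10,dy=-4->D
  (5,8):dx=+6,dy=-10->D; (5,9):dx=+1,dy=-6->D; (6,7):dx=+1,dy=+7->C; (6,8):dx=-3,dy=+1->D
  (6,9):dx=-8,dy=+5->D; (7,8):dx=-4,dy=-6->C; (7,9):dx=-9,dy=-2->C; (8,9):dx=-5,dy=+4->D
Step 2: C = 18, D = 18, total pairs = 36.
Step 3: tau = (C - D)/(n(n-1)/2) = (18 - 18)/36 = 0.000000.
Step 4: Exact two-sided p-value (enumerate n! = 362880 permutations of y under H0): p = 1.000000.
Step 5: alpha = 0.05. fail to reject H0.

tau_b = 0.0000 (C=18, D=18), p = 1.000000, fail to reject H0.


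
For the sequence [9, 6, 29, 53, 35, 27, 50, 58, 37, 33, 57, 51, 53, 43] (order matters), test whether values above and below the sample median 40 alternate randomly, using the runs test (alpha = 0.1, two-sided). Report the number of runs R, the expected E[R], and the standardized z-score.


Step 1: Compute median = 40; label A = above, B = below.
Labels in order: BBBABBAABBAAAA  (n_A = 7, n_B = 7)
Step 2: Count runs R = 6.
Step 3: Under H0 (random ordering), E[R] = 2*n_A*n_B/(n_A+n_B) + 1 = 2*7*7/14 + 1 = 8.0000.
        Var[R] = 2*n_A*n_B*(2*n_A*n_B - n_A - n_B) / ((n_A+n_B)^2 * (n_A+n_B-1)) = 8232/2548 = 3.2308.
        SD[R] = 1.7974.
Step 4: Continuity-corrected z = (R + 0.5 - E[R]) / SD[R] = (6 + 0.5 - 8.0000) / 1.7974 = -0.8345.
Step 5: Two-sided p-value via normal approximation = 2*(1 - Phi(|z|)) = 0.403986.
Step 6: alpha = 0.1. fail to reject H0.

R = 6, z = -0.8345, p = 0.403986, fail to reject H0.


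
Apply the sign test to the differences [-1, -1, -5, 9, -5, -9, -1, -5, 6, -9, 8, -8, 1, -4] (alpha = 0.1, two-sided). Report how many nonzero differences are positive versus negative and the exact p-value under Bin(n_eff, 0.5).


Step 1: Discard zero differences. Original n = 14; n_eff = number of nonzero differences = 14.
Nonzero differences (with sign): -1, -1, -5, +9, -5, -9, -1, -5, +6, -9, +8, -8, +1, -4
Step 2: Count signs: positive = 4, negative = 10.
Step 3: Under H0: P(positive) = 0.5, so the number of positives S ~ Bin(14, 0.5).
Step 4: Two-sided exact p-value = sum of Bin(14,0.5) probabilities at or below the observed probability = 0.179565.
Step 5: alpha = 0.1. fail to reject H0.

n_eff = 14, pos = 4, neg = 10, p = 0.179565, fail to reject H0.


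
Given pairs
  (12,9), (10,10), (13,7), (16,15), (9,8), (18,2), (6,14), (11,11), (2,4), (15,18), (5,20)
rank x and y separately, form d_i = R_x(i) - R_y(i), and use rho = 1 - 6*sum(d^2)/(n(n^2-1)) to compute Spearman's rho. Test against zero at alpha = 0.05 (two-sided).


Step 1: Rank x and y separately (midranks; no ties here).
rank(x): 12->7, 10->5, 13->8, 16->10, 9->4, 18->11, 6->3, 11->6, 2->1, 15->9, 5->2
rank(y): 9->5, 10->6, 7->3, 15->9, 8->4, 2->1, 14->8, 11->7, 4->2, 18->10, 20->11
Step 2: d_i = R_x(i) - R_y(i); compute d_i^2.
  (7-5)^2=4, (5-6)^2=1, (8-3)^2=25, (10-9)^2=1, (4-4)^2=0, (11-1)^2=100, (3-8)^2=25, (6-7)^2=1, (1-2)^2=1, (9-10)^2=1, (2-11)^2=81
sum(d^2) = 240.
Step 3: rho = 1 - 6*240 / (11*(11^2 - 1)) = 1 - 1440/1320 = -0.090909.
Step 4: Under H0, t = rho * sqrt((n-2)/(1-rho^2)) = -0.2739 ~ t(9).
Step 5: Two-sided p-value from the t-distribution with 9 df = 0.790373.
Step 6: alpha = 0.05. fail to reject H0.

rho = -0.0909, p = 0.790373, fail to reject H0 at alpha = 0.05.


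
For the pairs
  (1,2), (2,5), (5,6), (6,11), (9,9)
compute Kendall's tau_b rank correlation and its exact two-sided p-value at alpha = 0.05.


Step 1: Enumerate the 10 unordered pairs (i,j) with i<j and classify each by sign(x_j-x_i) * sign(y_j-y_i).
  (1,2):dx=+1,dy=+3->C; (1,3):dx=+4,dy=+4->C; (1,4):dx=+5,dy=+9->C; (1,5):dx=+8,dy=+7->C
  (2,3):dx=+3,dy=+1->C; (2,4):dx=+4,dy=+6->C; (2,5):dx=+7,dy=+4->C; (3,4):dx=+1,dy=+5->C
  (3,5):dx=+4,dy=+3->C; (4,5):dx=+3,dy=-2->D
Step 2: C = 9, D = 1, total pairs = 10.
Step 3: tau = (C - D)/(n(n-1)/2) = (9 - 1)/10 = 0.800000.
Step 4: Exact two-sided p-value (enumerate n! = 120 permutations of y under H0): p = 0.083333.
Step 5: alpha = 0.05. fail to reject H0.

tau_b = 0.8000 (C=9, D=1), p = 0.083333, fail to reject H0.


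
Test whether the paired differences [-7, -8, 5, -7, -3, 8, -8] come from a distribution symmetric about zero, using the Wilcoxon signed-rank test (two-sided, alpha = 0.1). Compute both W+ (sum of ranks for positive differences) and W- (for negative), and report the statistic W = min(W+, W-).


Step 1: Drop any zero differences (none here) and take |d_i|.
|d| = [7, 8, 5, 7, 3, 8, 8]
Step 2: Midrank |d_i| (ties get averaged ranks).
ranks: |7|->3.5, |8|->6, |5|->2, |7|->3.5, |3|->1, |8|->6, |8|->6
Step 3: Attach original signs; sum ranks with positive sign and with negative sign.
W+ = 2 + 6 = 8
W- = 3.5 + 6 + 3.5 + 1 + 6 = 20
(Check: W+ + W- = 28 should equal n(n+1)/2 = 28.)
Step 4: Test statistic W = min(W+, W-) = 8.
Step 5: Ties in |d|, so use the tie-corrected normal approximation.
        E[W] = n(n+1)/4 = 7*8/4 = 14.
        Tie groups: |d|=7 (t=2), |d|=8 (t=3); sum(t^3 - t) = 30.
        Var[W] = n(n+1)(2n+1)/24 - sum(t^3-t)/48 = 840/24 - 30/48 = 34.375.
        z = (W - E[W]) / sqrt(Var[W]) = (8 - 14) / 5.8630 = -1.0234.
        Two-sided p = 2*Phi(z) = 0.306136.
Step 6: alpha = 0.1. fail to reject H0.

W+ = 8, W- = 20, W = min = 8, p = 0.306136, fail to reject H0.


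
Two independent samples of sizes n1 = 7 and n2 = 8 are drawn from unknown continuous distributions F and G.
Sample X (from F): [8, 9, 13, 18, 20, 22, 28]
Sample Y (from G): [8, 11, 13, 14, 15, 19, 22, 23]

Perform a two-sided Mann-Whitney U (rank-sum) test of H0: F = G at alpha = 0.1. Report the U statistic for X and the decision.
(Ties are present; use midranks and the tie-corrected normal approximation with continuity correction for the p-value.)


Step 1: Combine and sort all 15 observations; assign midranks.
sorted (value, group): (8,X), (8,Y), (9,X), (11,Y), (13,X), (13,Y), (14,Y), (15,Y), (18,X), (19,Y), (20,X), (22,X), (22,Y), (23,Y), (28,X)
ranks: 8->1.5, 8->1.5, 9->3, 11->4, 13->5.5, 13->5.5, 14->7, 15->8, 18->9, 19->10, 20->11, 22->12.5, 22->12.5, 23->14, 28->15
Step 2: Rank sum for X: R1 = 1.5 + 3 + 5.5 + 9 + 11 + 12.5 + 15 = 57.5.
Step 3: U_X = R1 - n1(n1+1)/2 = 57.5 - 7*8/2 = 57.5 - 28 = 29.5.
       U_Y = n1*n2 - U_X = 56 - 29.5 = 26.5.
Step 4: Ties are present, so use the tie-corrected normal approximation (with continuity correction) for the p-value.
Step 5: p-value = 0.907622; compare to alpha = 0.1. fail to reject H0.

U_X = 29.5, p = 0.907622, fail to reject H0 at alpha = 0.1.


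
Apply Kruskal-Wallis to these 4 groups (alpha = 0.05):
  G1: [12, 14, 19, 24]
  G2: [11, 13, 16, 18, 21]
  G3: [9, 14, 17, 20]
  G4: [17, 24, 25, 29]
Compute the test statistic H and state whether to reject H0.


Step 1: Combine all N = 17 observations and assign midranks.
sorted (value, group, rank): (9,G3,1), (11,G2,2), (12,G1,3), (13,G2,4), (14,G1,5.5), (14,G3,5.5), (16,G2,7), (17,G3,8.5), (17,G4,8.5), (18,G2,10), (19,G1,11), (20,G3,12), (21,G2,13), (24,G1,14.5), (24,G4,14.5), (25,G4,16), (29,G4,17)
Step 2: Sum ranks within each group.
R_1 = 34 (n_1 = 4)
R_2 = 36 (n_2 = 5)
R_3 = 27 (n_3 = 4)
R_4 = 56 (n_4 = 4)
Step 3: H = 12/(N(N+1)) * sum(R_i^2/n_i) - 3(N+1)
     = 12/(17*18) * (34^2/4 + 36^2/5 + 27^2/4 + 56^2/4) - 3*18
     = 0.039216 * 1514.45 - 54
     = 5.390196.
Step 4: Ties present; correction factor C = 1 - 18/(17^3 - 17) = 0.996324. Corrected H = 5.390196 / 0.996324 = 5.410086.
Step 5: Under H0, H ~ chi^2(3); p-value = 0.144116.
Step 6: alpha = 0.05. fail to reject H0.

H = 5.4101, df = 3, p = 0.144116, fail to reject H0.


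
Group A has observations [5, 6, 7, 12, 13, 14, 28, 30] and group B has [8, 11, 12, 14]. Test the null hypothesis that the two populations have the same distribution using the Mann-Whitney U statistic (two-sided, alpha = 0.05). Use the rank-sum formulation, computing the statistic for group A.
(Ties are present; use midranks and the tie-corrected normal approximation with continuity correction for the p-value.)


Step 1: Combine and sort all 12 observations; assign midranks.
sorted (value, group): (5,X), (6,X), (7,X), (8,Y), (11,Y), (12,X), (12,Y), (13,X), (14,X), (14,Y), (28,X), (30,X)
ranks: 5->1, 6->2, 7->3, 8->4, 11->5, 12->6.5, 12->6.5, 13->8, 14->9.5, 14->9.5, 28->11, 30->12
Step 2: Rank sum for X: R1 = 1 + 2 + 3 + 6.5 + 8 + 9.5 + 11 + 12 = 53.
Step 3: U_X = R1 - n1(n1+1)/2 = 53 - 8*9/2 = 53 - 36 = 17.
       U_Y = n1*n2 - U_X = 32 - 17 = 15.
Step 4: Ties are present, so use the tie-corrected normal approximation (with continuity correction) for the p-value.
Step 5: p-value = 0.932087; compare to alpha = 0.05. fail to reject H0.

U_X = 17, p = 0.932087, fail to reject H0 at alpha = 0.05.


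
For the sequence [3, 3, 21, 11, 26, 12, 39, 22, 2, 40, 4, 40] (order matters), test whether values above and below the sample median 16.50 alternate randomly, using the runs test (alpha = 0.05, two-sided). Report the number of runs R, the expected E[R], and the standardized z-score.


Step 1: Compute median = 16.50; label A = above, B = below.
Labels in order: BBABABAABABA  (n_A = 6, n_B = 6)
Step 2: Count runs R = 10.
Step 3: Under H0 (random ordering), E[R] = 2*n_A*n_B/(n_A+n_B) + 1 = 2*6*6/12 + 1 = 7.0000.
        Var[R] = 2*n_A*n_B*(2*n_A*n_B - n_A - n_B) / ((n_A+n_B)^2 * (n_A+n_B-1)) = 4320/1584 = 2.7273.
        SD[R] = 1.6514.
Step 4: Continuity-corrected z = (R - 0.5 - E[R]) / SD[R] = (10 - 0.5 - 7.0000) / 1.6514 = 1.5138.
Step 5: Two-sided p-value via normal approximation = 2*(1 - Phi(|z|)) = 0.130070.
Step 6: alpha = 0.05. fail to reject H0.

R = 10, z = 1.5138, p = 0.130070, fail to reject H0.


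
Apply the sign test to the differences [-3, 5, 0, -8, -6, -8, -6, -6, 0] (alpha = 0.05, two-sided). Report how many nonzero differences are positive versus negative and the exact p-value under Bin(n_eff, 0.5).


Step 1: Discard zero differences. Original n = 9; n_eff = number of nonzero differences = 7.
Nonzero differences (with sign): -3, +5, -8, -6, -8, -6, -6
Step 2: Count signs: positive = 1, negative = 6.
Step 3: Under H0: P(positive) = 0.5, so the number of positives S ~ Bin(7, 0.5).
Step 4: Two-sided exact p-value = sum of Bin(7,0.5) probabilities at or below the observed probability = 0.125000.
Step 5: alpha = 0.05. fail to reject H0.

n_eff = 7, pos = 1, neg = 6, p = 0.125000, fail to reject H0.


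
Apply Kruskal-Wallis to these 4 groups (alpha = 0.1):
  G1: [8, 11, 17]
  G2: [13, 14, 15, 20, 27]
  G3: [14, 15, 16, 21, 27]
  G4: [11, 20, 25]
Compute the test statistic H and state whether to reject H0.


Step 1: Combine all N = 16 observations and assign midranks.
sorted (value, group, rank): (8,G1,1), (11,G1,2.5), (11,G4,2.5), (13,G2,4), (14,G2,5.5), (14,G3,5.5), (15,G2,7.5), (15,G3,7.5), (16,G3,9), (17,G1,10), (20,G2,11.5), (20,G4,11.5), (21,G3,13), (25,G4,14), (27,G2,15.5), (27,G3,15.5)
Step 2: Sum ranks within each group.
R_1 = 13.5 (n_1 = 3)
R_2 = 44 (n_2 = 5)
R_3 = 50.5 (n_3 = 5)
R_4 = 28 (n_4 = 3)
Step 3: H = 12/(N(N+1)) * sum(R_i^2/n_i) - 3(N+1)
     = 12/(16*17) * (13.5^2/3 + 44^2/5 + 50.5^2/5 + 28^2/3) - 3*17
     = 0.044118 * 1219.33 - 51
     = 2.794118.
Step 4: Ties present; correction factor C = 1 - 30/(16^3 - 16) = 0.992647. Corrected H = 2.794118 / 0.992647 = 2.814815.
Step 5: Under H0, H ~ chi^2(3); p-value = 0.421067.
Step 6: alpha = 0.1. fail to reject H0.

H = 2.8148, df = 3, p = 0.421067, fail to reject H0.


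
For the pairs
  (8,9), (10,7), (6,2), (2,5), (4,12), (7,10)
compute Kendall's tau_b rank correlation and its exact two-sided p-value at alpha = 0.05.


Step 1: Enumerate the 15 unordered pairs (i,j) with i<j and classify each by sign(x_j-x_i) * sign(y_j-y_i).
  (1,2):dx=+2,dy=-2->D; (1,3):dx=-2,dy=-7->C; (1,4):dx=-6,dy=-4->C; (1,5):dx=-4,dy=+3->D
  (1,6):dx=-1,dy=+1->D; (2,3):dx=-4,dy=-5->C; (2,4):dx=-8,dy=-2->C; (2,5):dx=-6,dy=+5->D
  (2,6):dx=-3,dy=+3->D; (3,4):dx=-4,dy=+3->D; (3,5):dx=-2,dy=+10->D; (3,6):dx=+1,dy=+8->C
  (4,5):dx=+2,dy=+7->C; (4,6):dx=+5,dy=+5->C; (5,6):dx=+3,dy=-2->D
Step 2: C = 7, D = 8, total pairs = 15.
Step 3: tau = (C - D)/(n(n-1)/2) = (7 - 8)/15 = -0.066667.
Step 4: Exact two-sided p-value (enumerate n! = 720 permutations of y under H0): p = 1.000000.
Step 5: alpha = 0.05. fail to reject H0.

tau_b = -0.0667 (C=7, D=8), p = 1.000000, fail to reject H0.


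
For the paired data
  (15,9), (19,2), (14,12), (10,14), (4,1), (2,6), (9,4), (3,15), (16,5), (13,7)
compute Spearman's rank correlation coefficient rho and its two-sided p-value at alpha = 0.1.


Step 1: Rank x and y separately (midranks; no ties here).
rank(x): 15->8, 19->10, 14->7, 10->5, 4->3, 2->1, 9->4, 3->2, 16->9, 13->6
rank(y): 9->7, 2->2, 12->8, 14->9, 1->1, 6->5, 4->3, 15->10, 5->4, 7->6
Step 2: d_i = R_x(i) - R_y(i); compute d_i^2.
  (8-7)^2=1, (10-2)^2=64, (7-8)^2=1, (5-9)^2=16, (3-1)^2=4, (1-5)^2=16, (4-3)^2=1, (2-10)^2=64, (9-4)^2=25, (6-6)^2=0
sum(d^2) = 192.
Step 3: rho = 1 - 6*192 / (10*(10^2 - 1)) = 1 - 1152/990 = -0.163636.
Step 4: Under H0, t = rho * sqrt((n-2)/(1-rho^2)) = -0.4692 ~ t(8).
Step 5: Two-sided p-value from the t-distribution with 8 df = 0.651477.
Step 6: alpha = 0.1. fail to reject H0.

rho = -0.1636, p = 0.651477, fail to reject H0 at alpha = 0.1.


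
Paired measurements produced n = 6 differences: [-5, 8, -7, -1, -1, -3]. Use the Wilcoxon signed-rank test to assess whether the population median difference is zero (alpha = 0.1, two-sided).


Step 1: Drop any zero differences (none here) and take |d_i|.
|d| = [5, 8, 7, 1, 1, 3]
Step 2: Midrank |d_i| (ties get averaged ranks).
ranks: |5|->4, |8|->6, |7|->5, |1|->1.5, |1|->1.5, |3|->3
Step 3: Attach original signs; sum ranks with positive sign and with negative sign.
W+ = 6 = 6
W- = 4 + 5 + 1.5 + 1.5 + 3 = 15
(Check: W+ + W- = 21 should equal n(n+1)/2 = 21.)
Step 4: Test statistic W = min(W+, W-) = 6.
Step 5: Ties in |d|, so use the tie-corrected normal approximation.
        E[W] = n(n+1)/4 = 6*7/4 = 10.5.
        Tie groups: |d|=1 (t=2); sum(t^3 - t) = 6.
        Var[W] = n(n+1)(2n+1)/24 - sum(t^3-t)/48 = 546/24 - 6/48 = 22.625.
        z = (W - E[W]) / sqrt(Var[W]) = (6 - 10.5) / 4.7566 = -0.9461.
        Two-sided p = 2*Phi(z) = 0.344118.
Step 6: alpha = 0.1. fail to reject H0.

W+ = 6, W- = 15, W = min = 6, p = 0.344118, fail to reject H0.


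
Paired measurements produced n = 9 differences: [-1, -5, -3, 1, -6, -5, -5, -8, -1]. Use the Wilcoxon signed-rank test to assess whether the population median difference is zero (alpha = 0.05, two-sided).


Step 1: Drop any zero differences (none here) and take |d_i|.
|d| = [1, 5, 3, 1, 6, 5, 5, 8, 1]
Step 2: Midrank |d_i| (ties get averaged ranks).
ranks: |1|->2, |5|->6, |3|->4, |1|->2, |6|->8, |5|->6, |5|->6, |8|->9, |1|->2
Step 3: Attach original signs; sum ranks with positive sign and with negative sign.
W+ = 2 = 2
W- = 2 + 6 + 4 + 8 + 6 + 6 + 9 + 2 = 43
(Check: W+ + W- = 45 should equal n(n+1)/2 = 45.)
Step 4: Test statistic W = min(W+, W-) = 2.
Step 5: Ties in |d|, so use the tie-corrected normal approximation.
        E[W] = n(n+1)/4 = 9*10/4 = 22.5.
        Tie groups: |d|=1 (t=3), |d|=5 (t=3); sum(t^3 - t) = 48.
        Var[W] = n(n+1)(2n+1)/24 - sum(t^3-t)/48 = 1710/24 - 48/48 = 70.25.
        z = (W - E[W]) / sqrt(Var[W]) = (2 - 22.5) / 8.3815 = -2.4459.
        Two-sided p = 2*Phi(z) = 0.014451.
Step 6: alpha = 0.05. reject H0.

W+ = 2, W- = 43, W = min = 2, p = 0.014451, reject H0.


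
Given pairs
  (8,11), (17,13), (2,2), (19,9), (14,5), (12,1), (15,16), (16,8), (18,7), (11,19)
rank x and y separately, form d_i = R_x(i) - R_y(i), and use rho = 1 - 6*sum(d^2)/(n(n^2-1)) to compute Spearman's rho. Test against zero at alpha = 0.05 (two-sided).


Step 1: Rank x and y separately (midranks; no ties here).
rank(x): 8->2, 17->8, 2->1, 19->10, 14->5, 12->4, 15->6, 16->7, 18->9, 11->3
rank(y): 11->7, 13->8, 2->2, 9->6, 5->3, 1->1, 16->9, 8->5, 7->4, 19->10
Step 2: d_i = R_x(i) - R_y(i); compute d_i^2.
  (2-7)^2=25, (8-8)^2=0, (1-2)^2=1, (10-6)^2=16, (5-3)^2=4, (4-1)^2=9, (6-9)^2=9, (7-5)^2=4, (9-4)^2=25, (3-10)^2=49
sum(d^2) = 142.
Step 3: rho = 1 - 6*142 / (10*(10^2 - 1)) = 1 - 852/990 = 0.139394.
Step 4: Under H0, t = rho * sqrt((n-2)/(1-rho^2)) = 0.3982 ~ t(8).
Step 5: Two-sided p-value from the t-distribution with 8 df = 0.700932.
Step 6: alpha = 0.05. fail to reject H0.

rho = 0.1394, p = 0.700932, fail to reject H0 at alpha = 0.05.


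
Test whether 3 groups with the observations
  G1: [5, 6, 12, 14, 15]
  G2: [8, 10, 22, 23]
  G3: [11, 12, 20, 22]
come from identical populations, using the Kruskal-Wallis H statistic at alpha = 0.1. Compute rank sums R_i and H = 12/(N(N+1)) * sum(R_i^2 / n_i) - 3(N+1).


Step 1: Combine all N = 13 observations and assign midranks.
sorted (value, group, rank): (5,G1,1), (6,G1,2), (8,G2,3), (10,G2,4), (11,G3,5), (12,G1,6.5), (12,G3,6.5), (14,G1,8), (15,G1,9), (20,G3,10), (22,G2,11.5), (22,G3,11.5), (23,G2,13)
Step 2: Sum ranks within each group.
R_1 = 26.5 (n_1 = 5)
R_2 = 31.5 (n_2 = 4)
R_3 = 33 (n_3 = 4)
Step 3: H = 12/(N(N+1)) * sum(R_i^2/n_i) - 3(N+1)
     = 12/(13*14) * (26.5^2/5 + 31.5^2/4 + 33^2/4) - 3*14
     = 0.065934 * 660.763 - 42
     = 1.566758.
Step 4: Ties present; correction factor C = 1 - 12/(13^3 - 13) = 0.994505. Corrected H = 1.566758 / 0.994505 = 1.575414.
Step 5: Under H0, H ~ chi^2(2); p-value = 0.454887.
Step 6: alpha = 0.1. fail to reject H0.

H = 1.5754, df = 2, p = 0.454887, fail to reject H0.


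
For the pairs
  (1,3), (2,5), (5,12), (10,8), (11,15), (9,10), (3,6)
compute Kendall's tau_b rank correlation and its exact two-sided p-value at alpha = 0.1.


Step 1: Enumerate the 21 unordered pairs (i,j) with i<j and classify each by sign(x_j-x_i) * sign(y_j-y_i).
  (1,2):dx=+1,dy=+2->C; (1,3):dx=+4,dy=+9->C; (1,4):dx=+9,dy=+5->C; (1,5):dx=+10,dy=+12->C
  (1,6):dx=+8,dy=+7->C; (1,7):dx=+2,dy=+3->C; (2,3):dx=+3,dy=+7->C; (2,4):dx=+8,dy=+3->C
  (2,5):dx=+9,dy=+10->C; (2,6):dx=+7,dy=+5->C; (2,7):dx=+1,dy=+1->C; (3,4):dx=+5,dy=-4->D
  (3,5):dx=+6,dy=+3->C; (3,6):dx=+4,dy=-2->D; (3,7):dx=-2,dy=-6->C; (4,5):dx=+1,dy=+7->C
  (4,6):dx=-1,dy=+2->D; (4,7):dx=-7,dy=-2->C; (5,6):dx=-2,dy=-5->C; (5,7):dx=-8,dy=-9->C
  (6,7):dx=-6,dy=-4->C
Step 2: C = 18, D = 3, total pairs = 21.
Step 3: tau = (C - D)/(n(n-1)/2) = (18 - 3)/21 = 0.714286.
Step 4: Exact two-sided p-value (enumerate n! = 5040 permutations of y under H0): p = 0.030159.
Step 5: alpha = 0.1. reject H0.

tau_b = 0.7143 (C=18, D=3), p = 0.030159, reject H0.


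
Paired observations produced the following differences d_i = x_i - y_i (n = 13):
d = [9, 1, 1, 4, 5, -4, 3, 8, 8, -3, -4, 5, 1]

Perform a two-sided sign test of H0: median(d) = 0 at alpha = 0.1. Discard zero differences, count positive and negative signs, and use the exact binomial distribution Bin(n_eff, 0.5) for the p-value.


Step 1: Discard zero differences. Original n = 13; n_eff = number of nonzero differences = 13.
Nonzero differences (with sign): +9, +1, +1, +4, +5, -4, +3, +8, +8, -3, -4, +5, +1
Step 2: Count signs: positive = 10, negative = 3.
Step 3: Under H0: P(positive) = 0.5, so the number of positives S ~ Bin(13, 0.5).
Step 4: Two-sided exact p-value = sum of Bin(13,0.5) probabilities at or below the observed probability = 0.092285.
Step 5: alpha = 0.1. reject H0.

n_eff = 13, pos = 10, neg = 3, p = 0.092285, reject H0.


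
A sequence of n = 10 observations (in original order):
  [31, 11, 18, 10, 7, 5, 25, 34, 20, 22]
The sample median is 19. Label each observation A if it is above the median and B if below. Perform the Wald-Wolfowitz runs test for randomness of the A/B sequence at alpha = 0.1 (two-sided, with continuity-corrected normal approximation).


Step 1: Compute median = 19; label A = above, B = below.
Labels in order: ABBBBBAAAA  (n_A = 5, n_B = 5)
Step 2: Count runs R = 3.
Step 3: Under H0 (random ordering), E[R] = 2*n_A*n_B/(n_A+n_B) + 1 = 2*5*5/10 + 1 = 6.0000.
        Var[R] = 2*n_A*n_B*(2*n_A*n_B - n_A - n_B) / ((n_A+n_B)^2 * (n_A+n_B-1)) = 2000/900 = 2.2222.
        SD[R] = 1.4907.
Step 4: Continuity-corrected z = (R + 0.5 - E[R]) / SD[R] = (3 + 0.5 - 6.0000) / 1.4907 = -1.6771.
Step 5: Two-sided p-value via normal approximation = 2*(1 - Phi(|z|)) = 0.093533.
Step 6: alpha = 0.1. reject H0.

R = 3, z = -1.6771, p = 0.093533, reject H0.


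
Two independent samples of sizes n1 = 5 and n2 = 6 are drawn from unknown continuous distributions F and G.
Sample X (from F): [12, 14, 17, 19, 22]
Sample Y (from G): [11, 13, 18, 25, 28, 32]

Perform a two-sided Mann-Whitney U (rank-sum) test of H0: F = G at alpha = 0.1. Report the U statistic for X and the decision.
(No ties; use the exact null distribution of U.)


Step 1: Combine and sort all 11 observations; assign midranks.
sorted (value, group): (11,Y), (12,X), (13,Y), (14,X), (17,X), (18,Y), (19,X), (22,X), (25,Y), (28,Y), (32,Y)
ranks: 11->1, 12->2, 13->3, 14->4, 17->5, 18->6, 19->7, 22->8, 25->9, 28->10, 32->11
Step 2: Rank sum for X: R1 = 2 + 4 + 5 + 7 + 8 = 26.
Step 3: U_X = R1 - n1(n1+1)/2 = 26 - 5*6/2 = 26 - 15 = 11.
       U_Y = n1*n2 - U_X = 30 - 11 = 19.
Step 4: No ties, so the exact null distribution of U (based on enumerating the C(11,5) = 462 equally likely rank assignments) gives the two-sided p-value.
Step 5: p-value = 0.536797; compare to alpha = 0.1. fail to reject H0.

U_X = 11, p = 0.536797, fail to reject H0 at alpha = 0.1.


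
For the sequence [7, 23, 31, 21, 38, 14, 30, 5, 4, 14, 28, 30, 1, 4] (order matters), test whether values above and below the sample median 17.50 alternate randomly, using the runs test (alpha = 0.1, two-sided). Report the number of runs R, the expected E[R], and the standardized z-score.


Step 1: Compute median = 17.50; label A = above, B = below.
Labels in order: BAAAABABBBAABB  (n_A = 7, n_B = 7)
Step 2: Count runs R = 7.
Step 3: Under H0 (random ordering), E[R] = 2*n_A*n_B/(n_A+n_B) + 1 = 2*7*7/14 + 1 = 8.0000.
        Var[R] = 2*n_A*n_B*(2*n_A*n_B - n_A - n_B) / ((n_A+n_B)^2 * (n_A+n_B-1)) = 8232/2548 = 3.2308.
        SD[R] = 1.7974.
Step 4: Continuity-corrected z = (R + 0.5 - E[R]) / SD[R] = (7 + 0.5 - 8.0000) / 1.7974 = -0.2782.
Step 5: Two-sided p-value via normal approximation = 2*(1 - Phi(|z|)) = 0.780879.
Step 6: alpha = 0.1. fail to reject H0.

R = 7, z = -0.2782, p = 0.780879, fail to reject H0.


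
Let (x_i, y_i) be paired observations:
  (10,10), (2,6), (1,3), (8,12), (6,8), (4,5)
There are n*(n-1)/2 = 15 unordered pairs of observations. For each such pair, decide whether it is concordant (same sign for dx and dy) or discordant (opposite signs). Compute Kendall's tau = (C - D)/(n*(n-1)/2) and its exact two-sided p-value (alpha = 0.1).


Step 1: Enumerate the 15 unordered pairs (i,j) with i<j and classify each by sign(x_j-x_i) * sign(y_j-y_i).
  (1,2):dx=-8,dy=-4->C; (1,3):dx=-9,dy=-7->C; (1,4):dx=-2,dy=+2->D; (1,5):dx=-4,dy=-2->C
  (1,6):dx=-6,dy=-5->C; (2,3):dx=-1,dy=-3->C; (2,4):dx=+6,dy=+6->C; (2,5):dx=+4,dy=+2->C
  (2,6):dx=+2,dy=-1->D; (3,4):dx=+7,dy=+9->C; (3,5):dx=+5,dy=+5->C; (3,6):dx=+3,dy=+2->C
  (4,5):dx=-2,dy=-4->C; (4,6):dx=-4,dy=-7->C; (5,6):dx=-2,dy=-3->C
Step 2: C = 13, D = 2, total pairs = 15.
Step 3: tau = (C - D)/(n(n-1)/2) = (13 - 2)/15 = 0.733333.
Step 4: Exact two-sided p-value (enumerate n! = 720 permutations of y under H0): p = 0.055556.
Step 5: alpha = 0.1. reject H0.

tau_b = 0.7333 (C=13, D=2), p = 0.055556, reject H0.


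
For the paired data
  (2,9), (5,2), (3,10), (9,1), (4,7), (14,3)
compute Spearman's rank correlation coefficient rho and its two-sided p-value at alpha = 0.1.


Step 1: Rank x and y separately (midranks; no ties here).
rank(x): 2->1, 5->4, 3->2, 9->5, 4->3, 14->6
rank(y): 9->5, 2->2, 10->6, 1->1, 7->4, 3->3
Step 2: d_i = R_x(i) - R_y(i); compute d_i^2.
  (1-5)^2=16, (4-2)^2=4, (2-6)^2=16, (5-1)^2=16, (3-4)^2=1, (6-3)^2=9
sum(d^2) = 62.
Step 3: rho = 1 - 6*62 / (6*(6^2 - 1)) = 1 - 372/210 = -0.771429.
Step 4: Under H0, t = rho * sqrt((n-2)/(1-rho^2)) = -2.4247 ~ t(4).
Step 5: Two-sided p-value from the t-distribution with 4 df = 0.072397.
Step 6: alpha = 0.1. reject H0.

rho = -0.7714, p = 0.072397, reject H0 at alpha = 0.1.


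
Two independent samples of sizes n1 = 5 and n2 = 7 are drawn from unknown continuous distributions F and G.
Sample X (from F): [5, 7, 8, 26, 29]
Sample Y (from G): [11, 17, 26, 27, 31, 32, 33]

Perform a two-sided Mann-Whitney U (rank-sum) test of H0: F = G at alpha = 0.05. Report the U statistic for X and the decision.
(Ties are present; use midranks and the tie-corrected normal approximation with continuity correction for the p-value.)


Step 1: Combine and sort all 12 observations; assign midranks.
sorted (value, group): (5,X), (7,X), (8,X), (11,Y), (17,Y), (26,X), (26,Y), (27,Y), (29,X), (31,Y), (32,Y), (33,Y)
ranks: 5->1, 7->2, 8->3, 11->4, 17->5, 26->6.5, 26->6.5, 27->8, 29->9, 31->10, 32->11, 33->12
Step 2: Rank sum for X: R1 = 1 + 2 + 3 + 6.5 + 9 = 21.5.
Step 3: U_X = R1 - n1(n1+1)/2 = 21.5 - 5*6/2 = 21.5 - 15 = 6.5.
       U_Y = n1*n2 - U_X = 35 - 6.5 = 28.5.
Step 4: Ties are present, so use the tie-corrected normal approximation (with continuity correction) for the p-value.
Step 5: p-value = 0.087602; compare to alpha = 0.05. fail to reject H0.

U_X = 6.5, p = 0.087602, fail to reject H0 at alpha = 0.05.
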